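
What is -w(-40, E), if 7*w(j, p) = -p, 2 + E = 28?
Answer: 26/7 ≈ 3.7143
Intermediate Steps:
E = 26 (E = -2 + 28 = 26)
w(j, p) = -p/7 (w(j, p) = (-p)/7 = -p/7)
-w(-40, E) = -(-1)*26/7 = -1*(-26/7) = 26/7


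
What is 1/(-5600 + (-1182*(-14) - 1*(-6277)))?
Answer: 1/17225 ≈ 5.8055e-5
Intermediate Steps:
1/(-5600 + (-1182*(-14) - 1*(-6277))) = 1/(-5600 + (16548 + 6277)) = 1/(-5600 + 22825) = 1/17225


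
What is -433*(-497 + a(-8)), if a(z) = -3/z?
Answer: 1720309/8 ≈ 2.1504e+5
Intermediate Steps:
-433*(-497 + a(-8)) = -433*(-497 - 3/(-8)) = -433*(-497 - 3*(-⅛)) = -433*(-497 + 3/8) = -433*(-3973/8) = 1720309/8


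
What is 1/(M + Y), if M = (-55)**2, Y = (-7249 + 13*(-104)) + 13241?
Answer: 1/7665 ≈ 0.00013046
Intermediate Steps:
Y = 4640 (Y = (-7249 - 1352) + 13241 = -8601 + 13241 = 4640)
M = 3025
1/(M + Y) = 1/(3025 + 4640) = 1/7665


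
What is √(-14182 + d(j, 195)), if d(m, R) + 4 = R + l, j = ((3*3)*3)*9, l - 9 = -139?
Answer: 3*I*√1569 ≈ 118.83*I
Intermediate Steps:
l = -130 (l = 9 - 139 = -130)
j = 243 (j = (9*3)*9 = 27*9 = 243)
d(m, R) = -134 + R (d(m, R) = -4 + (R - 130) = -4 + (-130 + R) = -134 + R)
√(-14182 + d(j, 195)) = √(-14182 + (-134 + 195)) = √(-14182 + 61) = √(-14121) = 3*I*√1569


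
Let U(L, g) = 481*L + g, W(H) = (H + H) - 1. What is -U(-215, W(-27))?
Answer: 103470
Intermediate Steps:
W(H) = -1 + 2*H (W(H) = 2*H - 1 = -1 + 2*H)
U(L, g) = g + 481*L
-U(-215, W(-27)) = -((-1 + 2*(-27)) + 481*(-215)) = -((-1 - 54) - 103415) = -(-55 - 103415) = -1*(-103470) = 103470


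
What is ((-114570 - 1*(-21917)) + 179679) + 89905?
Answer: 176931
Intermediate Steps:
((-114570 - 1*(-21917)) + 179679) + 89905 = ((-114570 + 21917) + 179679) + 89905 = (-92653 + 179679) + 89905 = 87026 + 89905 = 176931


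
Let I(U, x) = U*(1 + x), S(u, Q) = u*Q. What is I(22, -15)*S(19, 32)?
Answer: -187264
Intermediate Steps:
S(u, Q) = Q*u
I(22, -15)*S(19, 32) = (22*(1 - 15))*(32*19) = (22*(-14))*608 = -308*608 = -187264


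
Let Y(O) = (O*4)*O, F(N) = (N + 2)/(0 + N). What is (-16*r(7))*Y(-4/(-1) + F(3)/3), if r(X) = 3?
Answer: -107584/27 ≈ -3984.6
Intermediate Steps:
F(N) = (2 + N)/N
Y(O) = 4*O² (Y(O) = (4*O)*O = 4*O²)
(-16*r(7))*Y(-4/(-1) + F(3)/3) = (-16*3)*(4*(-4/(-1) + ((2 + 3)/3)/3)²) = -192*(-4*(-1) + ((⅓)*5)*(⅓))² = -192*(4 + (5/3)*(⅓))² = -192*(4 + 5/9)² = -192*(41/9)² = -192*1681/81 = -48*6724/81 = -107584/27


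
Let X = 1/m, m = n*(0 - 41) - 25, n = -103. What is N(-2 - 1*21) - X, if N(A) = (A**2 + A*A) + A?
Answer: 4344929/4198 ≈ 1035.0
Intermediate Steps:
m = 4198 (m = -103*(0 - 41) - 25 = -103*(-41) - 25 = 4223 - 25 = 4198)
N(A) = A + 2*A**2 (N(A) = (A**2 + A**2) + A = 2*A**2 + A = A + 2*A**2)
X = 1/4198 ≈ 0.00023821
N(-2 - 1*21) - X = (-2 - 1*21)*(1 + 2*(-2 - 1*21)) - 1*1/4198 = (-2 - 21)*(1 + 2*(-2 - 21)) - 1/4198 = -23*(1 + 2*(-23)) - 1/4198 = -23*(1 - 46) - 1/4198 = -23*(-45) - 1/4198 = 1035 - 1/4198 = 4344929/4198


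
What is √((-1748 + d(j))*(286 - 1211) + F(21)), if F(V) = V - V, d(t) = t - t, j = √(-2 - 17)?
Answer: 10*√16169 ≈ 1271.6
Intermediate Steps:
j = I*√19 (j = √(-19) = I*√19 ≈ 4.3589*I)
d(t) = 0
F(V) = 0
√((-1748 + d(j))*(286 - 1211) + F(21)) = √((-1748 + 0)*(286 - 1211) + 0) = √(-1748*(-925) + 0) = √(1616900 + 0) = √1616900 = 10*√16169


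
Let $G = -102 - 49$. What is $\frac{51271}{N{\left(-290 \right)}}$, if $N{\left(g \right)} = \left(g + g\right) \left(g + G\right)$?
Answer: $\frac{51271}{255780} \approx 0.20045$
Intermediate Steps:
$G = -151$
$N{\left(g \right)} = 2 g \left(-151 + g\right)$ ($N{\left(g \right)} = \left(g + g\right) \left(g - 151\right) = 2 g \left(-151 + g\right)$)
$\frac{51271}{N{\left(-290 \right)}} = \frac{51271}{2 \left(-290\right) \left(-151 - 290\right)} = \frac{51271}{2 \left(-290\right) \left(-441\right)} = \frac{51271}{255780}$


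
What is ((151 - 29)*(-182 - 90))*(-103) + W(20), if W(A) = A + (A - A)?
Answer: 3417972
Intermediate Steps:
W(A) = A (W(A) = A + 0 = A)
((151 - 29)*(-182 - 90))*(-103) + W(20) = ((151 - 29)*(-182 - 90))*(-103) + 20 = (122*(-272))*(-103) + 20 = -33184*(-103) + 20 = 3417952 + 20 = 3417972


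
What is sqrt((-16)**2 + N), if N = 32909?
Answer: 3*sqrt(3685) ≈ 182.11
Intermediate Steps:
sqrt((-16)**2 + N) = sqrt((-16)**2 + 32909) = sqrt(256 + 32909) = sqrt(33165) = 3*sqrt(3685)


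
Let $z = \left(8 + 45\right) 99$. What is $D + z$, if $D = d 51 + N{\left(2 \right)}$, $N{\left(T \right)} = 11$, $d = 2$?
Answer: $5360$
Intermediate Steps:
$z = 5247$ ($z = 53 \cdot 99 = 5247$)
$D = 113$ ($D = 2 \cdot 51 + 11 = 102 + 11 = 113$)
$D + z = 113 + 5247 = 5360$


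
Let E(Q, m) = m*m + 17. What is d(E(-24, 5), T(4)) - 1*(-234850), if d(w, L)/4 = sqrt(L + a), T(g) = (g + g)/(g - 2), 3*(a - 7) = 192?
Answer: 234850 + 20*sqrt(3) ≈ 2.3488e+5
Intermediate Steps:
a = 71 (a = 7 + (1/3)*192 = 7 + 64 = 71)
E(Q, m) = 17 + m**2 (E(Q, m) = m**2 + 17 = 17 + m**2)
T(g) = 2*g/(-2 + g) (T(g) = (2*g)/(-2 + g) = 2*g/(-2 + g))
d(w, L) = 4*sqrt(71 + L) (d(w, L) = 4*sqrt(L + 71) = 4*sqrt(71 + L))
d(E(-24, 5), T(4)) - 1*(-234850) = 4*sqrt(71 + 2*4/(-2 + 4)) - 1*(-234850) = 4*sqrt(71 + 2*4/2) + 234850 = 4*sqrt(71 + 2*4*(1/2)) + 234850 = 4*sqrt(71 + 4) + 234850 = 4*sqrt(75) + 234850 = 4*(5*sqrt(3)) + 234850 = 20*sqrt(3) + 234850 = 234850 + 20*sqrt(3)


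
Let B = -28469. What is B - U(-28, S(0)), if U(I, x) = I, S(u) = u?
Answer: -28441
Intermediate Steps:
B - U(-28, S(0)) = -28469 - 1*(-28) = -28469 + 28 = -28441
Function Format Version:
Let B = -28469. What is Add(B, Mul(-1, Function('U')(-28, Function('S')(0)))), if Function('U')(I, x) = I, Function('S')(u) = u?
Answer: -28441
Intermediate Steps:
Add(B, Mul(-1, Function('U')(-28, Function('S')(0)))) = Add(-28469, Mul(-1, -28)) = Add(-28469, 28) = -28441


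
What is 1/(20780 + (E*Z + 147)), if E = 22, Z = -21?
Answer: 1/20465 ≈ 4.8864e-5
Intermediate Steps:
1/(20780 + (E*Z + 147)) = 1/(20780 + (22*(-21) + 147)) = 1/(20780 + (-462 + 147)) = 1/(20780 - 315) = 1/20465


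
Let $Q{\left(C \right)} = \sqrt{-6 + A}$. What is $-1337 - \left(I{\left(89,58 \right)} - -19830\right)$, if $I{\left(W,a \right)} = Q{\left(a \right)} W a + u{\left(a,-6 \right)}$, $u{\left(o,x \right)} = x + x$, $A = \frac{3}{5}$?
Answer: $-21155 - \frac{15486 i \sqrt{15}}{5} \approx -21155.0 - 11995.0 i$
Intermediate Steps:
$A = \frac{3}{5}$ ($A = 3 \cdot \frac{1}{5} = \frac{3}{5} \approx 0.6$)
$Q{\left(C \right)} = \frac{3 i \sqrt{15}}{5}$ ($Q{\left(C \right)} = \sqrt{-6 + \frac{3}{5}} = \sqrt{- \frac{27}{5}} = \frac{3 i \sqrt{15}}{5}$)
$u{\left(o,x \right)} = 2 x$
$I{\left(W,a \right)} = -12 + \frac{3 i W a \sqrt{15}}{5}$ ($I{\left(W,a \right)} = \frac{3 i \sqrt{15}}{5} W a + 2 \left(-6\right) = \frac{3 i W \sqrt{15}}{5} a - 12 = \frac{3 i W a \sqrt{15}}{5} - 12 = -12 + \frac{3 i W a \sqrt{15}}{5}$)
$-1337 - \left(I{\left(89,58 \right)} - -19830\right) = -1337 - \left(\left(-12 + \frac{3}{5} i 89 \cdot 58 \sqrt{15}\right) - -19830\right) = -1337 - \left(\left(-12 + \frac{15486 i \sqrt{15}}{5}\right) + 19830\right) = -1337 - \left(19818 + \frac{15486 i \sqrt{15}}{5}\right) = -21155 - \frac{15486 i \sqrt{15}}{5}$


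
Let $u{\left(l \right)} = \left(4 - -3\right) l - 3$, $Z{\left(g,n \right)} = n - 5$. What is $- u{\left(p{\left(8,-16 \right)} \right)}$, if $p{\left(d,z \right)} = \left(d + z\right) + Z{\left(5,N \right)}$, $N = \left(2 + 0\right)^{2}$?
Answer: $66$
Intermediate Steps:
$N = 4$ ($N = 2^{2} = 4$)
$Z{\left(g,n \right)} = -5 + n$
$p{\left(d,z \right)} = -1 + d + z$ ($p{\left(d,z \right)} = \left(d + z\right) + \left(-5 + 4\right) = \left(d + z\right) - 1 = -1 + d + z$)
$u{\left(l \right)} = -3 + 7 l$ ($u{\left(l \right)} = \left(4 + 3\right) l - 3 = 7 l - 3 = -3 + 7 l$)
$- u{\left(p{\left(8,-16 \right)} \right)} = - (-3 + 7 \left(-1 + 8 - 16\right)) = - (-3 + 7 \left(-9\right)) = - (-3 - 63) = \left(-1\right) \left(-66\right) = 66$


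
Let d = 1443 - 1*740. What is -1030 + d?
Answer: -327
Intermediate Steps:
d = 703 (d = 1443 - 740 = 703)
-1030 + d = -1030 + 703 = -327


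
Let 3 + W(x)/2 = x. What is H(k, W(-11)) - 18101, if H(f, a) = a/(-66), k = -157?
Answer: -597319/33 ≈ -18101.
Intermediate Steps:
W(x) = -6 + 2*x
H(f, a) = -a/66 (H(f, a) = a*(-1/66) = -a/66)
H(k, W(-11)) - 18101 = -(-6 + 2*(-11))/66 - 18101 = -(-6 - 22)/66 - 18101 = -1/66*(-28) - 18101 = 14/33 - 18101 = -597319/33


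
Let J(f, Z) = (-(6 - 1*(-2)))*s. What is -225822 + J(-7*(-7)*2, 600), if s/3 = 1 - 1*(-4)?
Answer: -225942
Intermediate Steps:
s = 15 (s = 3*(1 - 1*(-4)) = 3*(1 + 4) = 3*5 = 15)
J(f, Z) = -120 (J(f, Z) = -(6 - 1*(-2))*15 = -(6 + 2)*15 = -1*8*15 = -8*15 = -120)
-225822 + J(-7*(-7)*2, 600) = -225822 - 120 = -225942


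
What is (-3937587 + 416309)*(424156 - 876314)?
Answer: 1592174017924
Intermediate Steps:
(-3937587 + 416309)*(424156 - 876314) = -3521278*(-452158) = 1592174017924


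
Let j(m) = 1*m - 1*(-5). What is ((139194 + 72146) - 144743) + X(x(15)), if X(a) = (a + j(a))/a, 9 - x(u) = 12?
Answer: 199792/3 ≈ 66597.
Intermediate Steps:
j(m) = 5 + m (j(m) = m + 5 = 5 + m)
x(u) = -3 (x(u) = 9 - 1*12 = 9 - 12 = -3)
X(a) = (5 + 2*a)/a (X(a) = (a + (5 + a))/a = (5 + 2*a)/a)
((139194 + 72146) - 144743) + X(x(15)) = ((139194 + 72146) - 144743) + (2 + 5/(-3)) = (211340 - 144743) + (2 + 5*(-⅓)) = 66597 + (2 - 5/3) = 66597 + ⅓ = 199792/3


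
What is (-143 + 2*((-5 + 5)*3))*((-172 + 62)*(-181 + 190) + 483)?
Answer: 72501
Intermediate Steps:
(-143 + 2*((-5 + 5)*3))*((-172 + 62)*(-181 + 190) + 483) = (-143 + 2*(0*3))*(-110*9 + 483) = (-143 + 2*0)*(-990 + 483) = (-143 + 0)*(-507) = -143*(-507) = 72501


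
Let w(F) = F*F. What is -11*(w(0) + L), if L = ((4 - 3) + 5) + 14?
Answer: -220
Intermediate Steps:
w(F) = F²
L = 20 (L = (1 + 5) + 14 = 6 + 14 = 20)
-11*(w(0) + L) = -11*(0² + 20) = -11*(0 + 20) = -11*20 = -220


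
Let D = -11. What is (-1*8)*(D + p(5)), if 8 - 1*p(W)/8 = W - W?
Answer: -424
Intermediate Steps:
p(W) = 64 (p(W) = 64 - 8*(W - W) = 64 - 8*0 = 64 + 0 = 64)
(-1*8)*(D + p(5)) = (-1*8)*(-11 + 64) = -8*53 = -424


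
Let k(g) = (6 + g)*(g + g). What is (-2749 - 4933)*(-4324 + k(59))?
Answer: -25703972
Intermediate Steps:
k(g) = 2*g*(6 + g) (k(g) = (6 + g)*(2*g) = 2*g*(6 + g))
(-2749 - 4933)*(-4324 + k(59)) = (-2749 - 4933)*(-4324 + 2*59*(6 + 59)) = -7682*(-4324 + 2*59*65) = -7682*(-4324 + 7670) = -7682*3346 = -25703972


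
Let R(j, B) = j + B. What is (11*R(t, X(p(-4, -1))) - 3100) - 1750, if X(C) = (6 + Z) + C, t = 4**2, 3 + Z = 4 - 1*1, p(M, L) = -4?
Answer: -4652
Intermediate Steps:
Z = 0 (Z = -3 + (4 - 1*1) = -3 + (4 - 1) = -3 + 3 = 0)
t = 16
X(C) = 6 + C (X(C) = (6 + 0) + C = 6 + C)
R(j, B) = B + j
(11*R(t, X(p(-4, -1))) - 3100) - 1750 = (11*((6 - 4) + 16) - 3100) - 1750 = (11*(2 + 16) - 3100) - 1750 = (11*18 - 3100) - 1750 = (198 - 3100) - 1750 = -2902 - 1750 = -4652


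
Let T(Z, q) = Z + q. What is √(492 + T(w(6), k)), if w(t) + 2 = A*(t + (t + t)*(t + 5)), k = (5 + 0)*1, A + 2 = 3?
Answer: √633 ≈ 25.159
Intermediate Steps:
A = 1 (A = -2 + 3 = 1)
k = 5 (k = 5*1 = 5)
w(t) = -2 + t + 2*t*(5 + t) (w(t) = -2 + 1*(t + (t + t)*(t + 5)) = -2 + 1*(t + (2*t)*(5 + t)) = -2 + 1*(t + 2*t*(5 + t)) = -2 + (t + 2*t*(5 + t)) = -2 + t + 2*t*(5 + t))
√(492 + T(w(6), k)) = √(492 + ((-2 + 2*6² + 11*6) + 5)) = √(492 + ((-2 + 2*36 + 66) + 5)) = √(492 + ((-2 + 72 + 66) + 5)) = √(492 + (136 + 5)) = √(492 + 141) = √633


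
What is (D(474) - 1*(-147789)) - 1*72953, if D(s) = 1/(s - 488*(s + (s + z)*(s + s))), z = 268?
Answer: 25706004803255/343497846 ≈ 74836.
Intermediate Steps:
D(s) = 1/(-487*s - 976*s*(268 + s)) (D(s) = 1/(s - 488*(s + (s + 268)*(s + s))) = 1/(s - 488*(s + (268 + s)*(2*s))) = 1/(s - 488*(s + 2*s*(268 + s))) = 1/(s + (-488*s - 976*s*(268 + s))) = 1/(-487*s - 976*s*(268 + s)))
(D(474) - 1*(-147789)) - 1*72953 = (-1/(474*(262055 + 976*474)) - 1*(-147789)) - 1*72953 = (-1*1/474/(262055 + 462624) + 147789) - 72953 = (-1*1/474/724679 + 147789) - 72953 = (-1*1/474*1/724679 + 147789) - 72953 = (-1/343497846 + 147789) - 72953 = 50765203162493/343497846 - 72953 = 25706004803255/343497846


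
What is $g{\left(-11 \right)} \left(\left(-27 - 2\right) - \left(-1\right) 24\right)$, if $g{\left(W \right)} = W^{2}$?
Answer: $-605$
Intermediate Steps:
$g{\left(-11 \right)} \left(\left(-27 - 2\right) - \left(-1\right) 24\right) = \left(-11\right)^{2} \left(\left(-27 - 2\right) - \left(-1\right) 24\right) = 121 \left(\left(-27 - 2\right) - -24\right) = 121 \left(-29 + 24\right) = 121 \left(-5\right) = -605$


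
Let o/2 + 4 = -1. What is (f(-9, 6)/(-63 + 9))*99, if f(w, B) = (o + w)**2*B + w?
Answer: -7909/2 ≈ -3954.5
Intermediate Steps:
o = -10 (o = -8 + 2*(-1) = -8 - 2 = -10)
f(w, B) = w + B*(-10 + w)**2 (f(w, B) = (-10 + w)**2*B + w = B*(-10 + w)**2 + w = w + B*(-10 + w)**2)
(f(-9, 6)/(-63 + 9))*99 = ((-9 + 6*(-10 - 9)**2)/(-63 + 9))*99 = ((-9 + 6*(-19)**2)/(-54))*99 = ((-9 + 6*361)*(-1/54))*99 = ((-9 + 2166)*(-1/54))*99 = (2157*(-1/54))*99 = -719/18*99 = -7909/2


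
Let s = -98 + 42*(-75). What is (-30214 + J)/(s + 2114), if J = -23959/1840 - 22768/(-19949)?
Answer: 369825327737/13874928480 ≈ 26.654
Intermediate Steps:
s = -3248 (s = -98 - 3150 = -3248)
J = -436064971/36706160 (J = -23959*1/1840 - 22768*(-1/19949) = -23959/1840 + 22768/19949 = -436064971/36706160 ≈ -11.880)
(-30214 + J)/(s + 2114) = (-30214 - 436064971/36706160)/(-3248 + 2114) = -1109475983211/36706160/(-1134) = -1109475983211/36706160*(-1/1134) = 369825327737/13874928480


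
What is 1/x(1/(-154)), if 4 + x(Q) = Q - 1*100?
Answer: -154/16017 ≈ -0.0096148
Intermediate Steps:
x(Q) = -104 + Q (x(Q) = -4 + (Q - 1*100) = -4 + (Q - 100) = -4 + (-100 + Q) = -104 + Q)
1/x(1/(-154)) = 1/(-104 + 1/(-154)) = 1/(-104 - 1/154) = 1/(-16017/154) = -154/16017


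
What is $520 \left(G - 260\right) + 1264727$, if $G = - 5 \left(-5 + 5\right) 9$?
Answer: $1129527$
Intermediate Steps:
$G = 0$ ($G = \left(-5\right) 0 \cdot 9 = 0 \cdot 9 = 0$)
$520 \left(G - 260\right) + 1264727 = 520 \left(0 - 260\right) + 1264727 = 520 \left(-260\right) + 1264727 = -135200 + 1264727 = 1129527$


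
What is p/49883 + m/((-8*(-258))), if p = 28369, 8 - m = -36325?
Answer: 623650885/34319504 ≈ 18.172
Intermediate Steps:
m = 36333 (m = 8 - 1*(-36325) = 8 + 36325 = 36333)
p/49883 + m/((-8*(-258))) = 28369/49883 + 36333/((-8*(-258))) = 28369*(1/49883) + 36333/2064 = 28369/49883 + 36333*(1/2064) = 28369/49883 + 12111/688 = 623650885/34319504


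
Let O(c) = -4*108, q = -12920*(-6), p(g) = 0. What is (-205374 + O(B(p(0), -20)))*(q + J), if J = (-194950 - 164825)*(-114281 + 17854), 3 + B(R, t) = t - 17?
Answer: -7139842629989670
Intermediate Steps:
B(R, t) = -20 + t (B(R, t) = -3 + (t - 17) = -3 + (-17 + t) = -20 + t)
q = 77520
O(c) = -432
J = 34692023925 (J = -359775*(-96427) = 34692023925)
(-205374 + O(B(p(0), -20)))*(q + J) = (-205374 - 432)*(77520 + 34692023925) = -205806*34692101445 = -7139842629989670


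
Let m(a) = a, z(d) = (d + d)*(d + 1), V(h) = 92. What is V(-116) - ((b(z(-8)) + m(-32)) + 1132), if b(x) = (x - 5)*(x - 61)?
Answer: -6465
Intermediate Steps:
z(d) = 2*d*(1 + d) (z(d) = (2*d)*(1 + d) = 2*d*(1 + d))
b(x) = (-61 + x)*(-5 + x) (b(x) = (-5 + x)*(-61 + x) = (-61 + x)*(-5 + x))
V(-116) - ((b(z(-8)) + m(-32)) + 1132) = 92 - (((305 + (2*(-8)*(1 - 8))² - 132*(-8)*(1 - 8)) - 32) + 1132) = 92 - (((305 + (2*(-8)*(-7))² - 132*(-8)*(-7)) - 32) + 1132) = 92 - (((305 + 112² - 66*112) - 32) + 1132) = 92 - (((305 + 12544 - 7392) - 32) + 1132) = 92 - ((5457 - 32) + 1132) = 92 - (5425 + 1132) = 92 - 1*6557 = 92 - 6557 = -6465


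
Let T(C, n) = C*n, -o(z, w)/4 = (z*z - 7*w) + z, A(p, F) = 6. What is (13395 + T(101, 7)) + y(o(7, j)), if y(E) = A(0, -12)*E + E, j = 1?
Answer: 12730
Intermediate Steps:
o(z, w) = -4*z - 4*z² + 28*w (o(z, w) = -4*((z*z - 7*w) + z) = -4*((z² - 7*w) + z) = -4*(z + z² - 7*w) = -4*z - 4*z² + 28*w)
y(E) = 7*E (y(E) = 6*E + E = 7*E)
(13395 + T(101, 7)) + y(o(7, j)) = (13395 + 101*7) + 7*(-4*7 - 4*7² + 28*1) = (13395 + 707) + 7*(-28 - 4*49 + 28) = 14102 + 7*(-28 - 196 + 28) = 14102 + 7*(-196) = 14102 - 1372 = 12730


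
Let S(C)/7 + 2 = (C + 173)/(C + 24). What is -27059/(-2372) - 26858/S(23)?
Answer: -1487458573/846804 ≈ -1756.6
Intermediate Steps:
S(C) = -14 + 7*(173 + C)/(24 + C) (S(C) = -14 + 7*((C + 173)/(C + 24)) = -14 + 7*((173 + C)/(24 + C)) = -14 + 7*(173 + C)/(24 + C))
-27059/(-2372) - 26858/S(23) = -27059/(-2372) - 26858*(24 + 23)/(7*(125 - 1*23)) = -27059*(-1/2372) - 26858*47/(7*(125 - 23)) = 27059/2372 - 26858/(7*(1/47)*102) = 27059/2372 - 26858/714/47 = 27059/2372 - 26858*47/714 = 27059/2372 - 631163/357 = -1487458573/846804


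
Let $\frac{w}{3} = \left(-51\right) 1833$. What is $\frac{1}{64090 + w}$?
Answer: $- \frac{1}{216359} \approx -4.622 \cdot 10^{-6}$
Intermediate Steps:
$w = -280449$ ($w = 3 \left(\left(-51\right) 1833\right) = 3 \left(-93483\right) = -280449$)
$\frac{1}{64090 + w} = \frac{1}{64090 - 280449} = \frac{1}{-216359} = - \frac{1}{216359}$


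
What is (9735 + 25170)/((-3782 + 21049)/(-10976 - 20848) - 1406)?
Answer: -1110816720/44761811 ≈ -24.816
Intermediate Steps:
(9735 + 25170)/((-3782 + 21049)/(-10976 - 20848) - 1406) = 34905/(17267/(-31824) - 1406) = 34905/(17267*(-1/31824) - 1406) = 34905/(-17267/31824 - 1406) = 34905/(-44761811/31824) = 34905*(-31824/44761811) = -1110816720/44761811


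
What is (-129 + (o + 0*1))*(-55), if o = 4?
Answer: 6875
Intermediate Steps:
(-129 + (o + 0*1))*(-55) = (-129 + (4 + 0*1))*(-55) = (-129 + (4 + 0))*(-55) = (-129 + 4)*(-55) = -125*(-55) = 6875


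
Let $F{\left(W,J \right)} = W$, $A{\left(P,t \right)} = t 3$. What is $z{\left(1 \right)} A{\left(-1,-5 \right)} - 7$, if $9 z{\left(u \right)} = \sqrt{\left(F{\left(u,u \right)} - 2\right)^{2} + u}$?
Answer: $-7 - \frac{5 \sqrt{2}}{3} \approx -9.357$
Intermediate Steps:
$A{\left(P,t \right)} = 3 t$
$z{\left(u \right)} = \frac{\sqrt{u + \left(-2 + u\right)^{2}}}{9}$ ($z{\left(u \right)} = \frac{\sqrt{\left(u - 2\right)^{2} + u}}{9} = \frac{\sqrt{\left(-2 + u\right)^{2} + u}}{9} = \frac{\sqrt{u + \left(-2 + u\right)^{2}}}{9}$)
$z{\left(1 \right)} A{\left(-1,-5 \right)} - 7 = \frac{\sqrt{1 + \left(-2 + 1\right)^{2}}}{9} \cdot 3 \left(-5\right) - 7 = \frac{\sqrt{1 + \left(-1\right)^{2}}}{9} \left(-15\right) - 7 = \frac{\sqrt{1 + 1}}{9} \left(-15\right) - 7 = \frac{\sqrt{2}}{9} \left(-15\right) - 7 = - \frac{5 \sqrt{2}}{3} - 7 = -7 - \frac{5 \sqrt{2}}{3}$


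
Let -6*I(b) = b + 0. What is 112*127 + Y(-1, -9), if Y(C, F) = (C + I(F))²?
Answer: 56897/4 ≈ 14224.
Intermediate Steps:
I(b) = -b/6 (I(b) = -(b + 0)/6 = -b/6)
Y(C, F) = (C - F/6)²
112*127 + Y(-1, -9) = 112*127 + (-1*(-9) + 6*(-1))²/36 = 14224 + (9 - 6)²/36 = 14224 + (1/36)*3² = 14224 + (1/36)*9 = 14224 + ¼ = 56897/4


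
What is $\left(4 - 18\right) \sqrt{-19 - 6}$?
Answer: $- 70 i \approx - 70.0 i$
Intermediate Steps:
$\left(4 - 18\right) \sqrt{-19 - 6} = - 14 \sqrt{-25} = - 14 \cdot 5 i = - 70 i$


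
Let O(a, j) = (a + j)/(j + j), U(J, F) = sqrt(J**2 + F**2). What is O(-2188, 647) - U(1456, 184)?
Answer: -1541/1294 - 8*sqrt(33653) ≈ -1468.8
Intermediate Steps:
U(J, F) = sqrt(F**2 + J**2)
O(a, j) = (a + j)/(2*j) (O(a, j) = (a + j)/((2*j)) = (a + j)*(1/(2*j)) = (a + j)/(2*j))
O(-2188, 647) - U(1456, 184) = (1/2)*(-2188 + 647)/647 - sqrt(184**2 + 1456**2) = (1/2)*(1/647)*(-1541) - sqrt(33856 + 2119936) = -1541/1294 - sqrt(2153792) = -1541/1294 - 8*sqrt(33653)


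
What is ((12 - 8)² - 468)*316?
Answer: -142832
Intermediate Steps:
((12 - 8)² - 468)*316 = (4² - 468)*316 = (16 - 468)*316 = -452*316 = -142832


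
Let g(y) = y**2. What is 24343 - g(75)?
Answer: 18718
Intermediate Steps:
24343 - g(75) = 24343 - 1*75**2 = 24343 - 1*5625 = 24343 - 5625 = 18718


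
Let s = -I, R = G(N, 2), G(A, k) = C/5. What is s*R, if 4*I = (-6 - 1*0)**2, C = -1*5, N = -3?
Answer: 9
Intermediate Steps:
C = -5
I = 9 (I = (-6 - 1*0)**2/4 = (-6 + 0)**2/4 = (1/4)*(-6)**2 = (1/4)*36 = 9)
G(A, k) = -1 (G(A, k) = -5/5 = -5*1/5 = -1)
R = -1
s = -9 (s = -1*9 = -9)
s*R = -9*(-1) = 9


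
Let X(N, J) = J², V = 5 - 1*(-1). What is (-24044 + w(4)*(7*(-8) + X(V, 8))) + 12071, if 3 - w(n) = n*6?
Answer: -12141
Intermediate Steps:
V = 6 (V = 5 + 1 = 6)
w(n) = 3 - 6*n (w(n) = 3 - n*6 = 3 - 6*n)
(-24044 + w(4)*(7*(-8) + X(V, 8))) + 12071 = (-24044 + (3 - 6*4)*(7*(-8) + 8²)) + 12071 = (-24044 + (3 - 24)*(-56 + 64)) + 12071 = (-24044 - 21*8) + 12071 = (-24044 - 168) + 12071 = -24212 + 12071 = -12141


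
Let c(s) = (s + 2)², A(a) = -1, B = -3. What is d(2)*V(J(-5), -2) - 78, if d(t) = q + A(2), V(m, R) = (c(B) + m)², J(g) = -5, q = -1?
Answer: -110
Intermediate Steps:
c(s) = (2 + s)²
V(m, R) = (1 + m)² (V(m, R) = ((2 - 3)² + m)² = ((-1)² + m)² = (1 + m)²)
d(t) = -2 (d(t) = -1 - 1 = -2)
d(2)*V(J(-5), -2) - 78 = -2*(1 - 5)² - 78 = -2*(-4)² - 78 = -2*16 - 78 = -32 - 78 = -110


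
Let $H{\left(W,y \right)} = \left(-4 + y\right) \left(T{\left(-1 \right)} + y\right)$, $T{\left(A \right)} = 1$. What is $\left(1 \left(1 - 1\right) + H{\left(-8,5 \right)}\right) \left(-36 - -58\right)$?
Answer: $132$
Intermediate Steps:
$H{\left(W,y \right)} = \left(1 + y\right) \left(-4 + y\right)$ ($H{\left(W,y \right)} = \left(-4 + y\right) \left(1 + y\right) = \left(1 + y\right) \left(-4 + y\right)$)
$\left(1 \left(1 - 1\right) + H{\left(-8,5 \right)}\right) \left(-36 - -58\right) = \left(1 \left(1 - 1\right) - \left(19 - 25\right)\right) \left(-36 - -58\right) = \left(1 \cdot 0 - -6\right) \left(-36 + 58\right) = \left(0 + 6\right) 22 = 6 \cdot 22 = 132$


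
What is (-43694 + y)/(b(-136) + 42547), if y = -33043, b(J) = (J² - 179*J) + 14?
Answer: -25579/28467 ≈ -0.89855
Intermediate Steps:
b(J) = 14 + J² - 179*J
(-43694 + y)/(b(-136) + 42547) = (-43694 - 33043)/((14 + (-136)² - 179*(-136)) + 42547) = -76737/((14 + 18496 + 24344) + 42547) = -76737/(42854 + 42547) = -76737/85401 = -76737*1/85401 = -25579/28467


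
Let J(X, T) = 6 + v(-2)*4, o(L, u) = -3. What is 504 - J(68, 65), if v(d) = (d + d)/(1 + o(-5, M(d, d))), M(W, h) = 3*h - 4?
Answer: 490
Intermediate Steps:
M(W, h) = -4 + 3*h
v(d) = -d (v(d) = (d + d)/(1 - 3) = (2*d)/(-2) = (2*d)*(-1/2) = -d)
J(X, T) = 14 (J(X, T) = 6 - 1*(-2)*4 = 6 + 2*4 = 6 + 8 = 14)
504 - J(68, 65) = 504 - 1*14 = 504 - 14 = 490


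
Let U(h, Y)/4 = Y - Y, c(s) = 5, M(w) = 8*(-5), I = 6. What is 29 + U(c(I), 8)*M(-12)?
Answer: 29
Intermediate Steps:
M(w) = -40
U(h, Y) = 0 (U(h, Y) = 4*(Y - Y) = 4*0 = 0)
29 + U(c(I), 8)*M(-12) = 29 + 0*(-40) = 29 + 0 = 29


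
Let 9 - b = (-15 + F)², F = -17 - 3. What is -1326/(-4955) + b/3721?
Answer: -1091234/18437555 ≈ -0.059185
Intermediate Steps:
F = -20
b = -1216 (b = 9 - (-15 - 20)² = 9 - 1*(-35)² = 9 - 1*1225 = 9 - 1225 = -1216)
-1326/(-4955) + b/3721 = -1326/(-4955) - 1216/3721 = -1326*(-1/4955) - 1216*1/3721 = 1326/4955 - 1216/3721 = -1091234/18437555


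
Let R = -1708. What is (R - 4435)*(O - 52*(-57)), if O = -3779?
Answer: 5006545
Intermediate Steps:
(R - 4435)*(O - 52*(-57)) = (-1708 - 4435)*(-3779 - 52*(-57)) = -6143*(-3779 + 2964) = -6143*(-815) = 5006545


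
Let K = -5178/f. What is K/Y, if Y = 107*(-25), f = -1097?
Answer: -5178/2934475 ≈ -0.0017645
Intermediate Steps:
Y = -2675
K = 5178/1097 (K = -5178/(-1097) = -5178*(-1/1097) = 5178/1097 ≈ 4.7201)
K/Y = (5178/1097)/(-2675) = (5178/1097)*(-1/2675) = -5178/2934475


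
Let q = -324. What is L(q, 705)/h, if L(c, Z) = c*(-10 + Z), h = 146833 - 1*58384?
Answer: -75060/29483 ≈ -2.5459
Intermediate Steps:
h = 88449 (h = 146833 - 58384 = 88449)
L(q, 705)/h = -324*(-10 + 705)/88449 = -324*695*(1/88449) = -225180*1/88449 = -75060/29483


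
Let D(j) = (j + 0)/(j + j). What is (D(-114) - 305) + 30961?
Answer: 61313/2 ≈ 30657.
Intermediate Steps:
D(j) = ½ (D(j) = j/((2*j)) = j*(1/(2*j)) = ½)
(D(-114) - 305) + 30961 = (½ - 305) + 30961 = -609/2 + 30961 = 61313/2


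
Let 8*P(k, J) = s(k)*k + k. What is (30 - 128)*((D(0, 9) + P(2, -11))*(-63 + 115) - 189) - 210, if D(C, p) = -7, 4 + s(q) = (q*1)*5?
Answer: 45066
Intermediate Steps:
s(q) = -4 + 5*q (s(q) = -4 + (q*1)*5 = -4 + q*5 = -4 + 5*q)
P(k, J) = k/8 + k*(-4 + 5*k)/8 (P(k, J) = ((-4 + 5*k)*k + k)/8 = (k*(-4 + 5*k) + k)/8 = (k + k*(-4 + 5*k))/8 = k/8 + k*(-4 + 5*k)/8)
(30 - 128)*((D(0, 9) + P(2, -11))*(-63 + 115) - 189) - 210 = (30 - 128)*((-7 + (⅛)*2*(-3 + 5*2))*(-63 + 115) - 189) - 210 = -98*((-7 + (⅛)*2*(-3 + 10))*52 - 189) - 210 = -98*((-7 + (⅛)*2*7)*52 - 189) - 210 = -98*((-7 + 7/4)*52 - 189) - 210 = -98*(-21/4*52 - 189) - 210 = -98*(-273 - 189) - 210 = -98*(-462) - 210 = 45276 - 210 = 45066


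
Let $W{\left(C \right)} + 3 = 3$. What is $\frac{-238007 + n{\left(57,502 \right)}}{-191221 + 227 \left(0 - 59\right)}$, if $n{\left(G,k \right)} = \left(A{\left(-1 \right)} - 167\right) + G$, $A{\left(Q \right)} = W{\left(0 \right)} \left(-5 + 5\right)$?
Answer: $\frac{238117}{204614} \approx 1.1637$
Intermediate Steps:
$W{\left(C \right)} = 0$ ($W{\left(C \right)} = -3 + 3 = 0$)
$A{\left(Q \right)} = 0$ ($A{\left(Q \right)} = 0 \left(-5 + 5\right) = 0 \cdot 0 = 0$)
$n{\left(G,k \right)} = -167 + G$ ($n{\left(G,k \right)} = \left(0 - 167\right) + G = -167 + G$)
$\frac{-238007 + n{\left(57,502 \right)}}{-191221 + 227 \left(0 - 59\right)} = \frac{-238007 + \left(-167 + 57\right)}{-191221 + 227 \left(0 - 59\right)} = \frac{-238007 - 110}{-191221 + 227 \left(-59\right)} = - \frac{238117}{-191221 - 13393} = - \frac{238117}{-204614} = \left(-238117\right) \left(- \frac{1}{204614}\right) = \frac{238117}{204614}$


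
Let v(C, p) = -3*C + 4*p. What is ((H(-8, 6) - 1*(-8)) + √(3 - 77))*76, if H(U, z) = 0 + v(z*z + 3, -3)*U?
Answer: 79040 + 76*I*√74 ≈ 79040.0 + 653.78*I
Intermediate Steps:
H(U, z) = U*(-21 - 3*z²) (H(U, z) = 0 + (-3*(z*z + 3) + 4*(-3))*U = 0 + (-3*(z² + 3) - 12)*U = 0 + (-3*(3 + z²) - 12)*U = 0 + ((-9 - 3*z²) - 12)*U = 0 + (-21 - 3*z²)*U = 0 + U*(-21 - 3*z²) = U*(-21 - 3*z²))
((H(-8, 6) - 1*(-8)) + √(3 - 77))*76 = ((-3*(-8)*(7 + 6²) - 1*(-8)) + √(3 - 77))*76 = ((-3*(-8)*(7 + 36) + 8) + √(-74))*76 = ((-3*(-8)*43 + 8) + I*√74)*76 = ((1032 + 8) + I*√74)*76 = (1040 + I*√74)*76 = 79040 + 76*I*√74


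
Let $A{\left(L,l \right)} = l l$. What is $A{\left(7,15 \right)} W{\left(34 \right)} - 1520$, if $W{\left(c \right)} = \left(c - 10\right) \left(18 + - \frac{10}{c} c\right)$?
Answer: $41680$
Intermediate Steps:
$W{\left(c \right)} = -80 + 8 c$ ($W{\left(c \right)} = \left(-10 + c\right) \left(18 - 10\right) = \left(-10 + c\right) 8 = -80 + 8 c$)
$A{\left(L,l \right)} = l^{2}$
$A{\left(7,15 \right)} W{\left(34 \right)} - 1520 = 15^{2} \left(-80 + 8 \cdot 34\right) - 1520 = 225 \left(-80 + 272\right) - 1520 = 225 \cdot 192 - 1520 = 43200 - 1520 = 41680$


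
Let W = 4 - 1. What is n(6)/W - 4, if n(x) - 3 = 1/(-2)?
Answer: -19/6 ≈ -3.1667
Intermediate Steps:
W = 3
n(x) = 5/2 (n(x) = 3 + 1/(-2) = 3 - 1/2 = 5/2)
n(6)/W - 4 = (5/2)/3 - 4 = (1/3)*(5/2) - 4 = 5/6 - 4 = -19/6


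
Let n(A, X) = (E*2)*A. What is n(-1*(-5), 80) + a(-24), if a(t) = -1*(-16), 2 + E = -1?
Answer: -14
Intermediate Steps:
E = -3 (E = -2 - 1 = -3)
a(t) = 16
n(A, X) = -6*A (n(A, X) = (-3*2)*A = -6*A)
n(-1*(-5), 80) + a(-24) = -(-6)*(-5) + 16 = -6*5 + 16 = -30 + 16 = -14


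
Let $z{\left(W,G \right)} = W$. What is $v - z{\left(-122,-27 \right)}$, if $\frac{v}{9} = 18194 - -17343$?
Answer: $319955$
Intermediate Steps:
$v = 319833$ ($v = 9 \left(18194 - -17343\right) = 9 \left(18194 + 17343\right) = 9 \cdot 35537 = 319833$)
$v - z{\left(-122,-27 \right)} = 319833 - -122 = 319833 + 122 = 319955$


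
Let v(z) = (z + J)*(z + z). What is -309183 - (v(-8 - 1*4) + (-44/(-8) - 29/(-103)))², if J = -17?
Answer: -34020107277/42436 ≈ -8.0168e+5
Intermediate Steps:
v(z) = 2*z*(-17 + z) (v(z) = (z - 17)*(z + z) = (-17 + z)*(2*z) = 2*z*(-17 + z))
-309183 - (v(-8 - 1*4) + (-44/(-8) - 29/(-103)))² = -309183 - (2*(-8 - 1*4)*(-17 + (-8 - 1*4)) + (-44/(-8) - 29/(-103)))² = -309183 - (2*(-8 - 4)*(-17 + (-8 - 4)) + (-44*(-⅛) - 29*(-1/103)))² = -309183 - (2*(-12)*(-17 - 12) + (11/2 + 29/103))² = -309183 - (2*(-12)*(-29) + 1191/206)² = -309183 - (696 + 1191/206)² = -309183 - (144567/206)² = -309183 - 1*20899617489/42436 = -309183 - 20899617489/42436 = -34020107277/42436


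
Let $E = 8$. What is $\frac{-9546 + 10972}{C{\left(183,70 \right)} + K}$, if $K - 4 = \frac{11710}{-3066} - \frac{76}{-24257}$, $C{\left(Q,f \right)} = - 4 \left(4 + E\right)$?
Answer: $- \frac{53027208906}{1778091391} \approx -29.823$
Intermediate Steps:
$C{\left(Q,f \right)} = -48$ ($C{\left(Q,f \right)} = - 4 \left(4 + 8\right) = \left(-4\right) 12 = -48$)
$K = \frac{6835697}{37185981}$ ($K = 4 + \left(\frac{11710}{-3066} - \frac{76}{-24257}\right) = 4 + \left(11710 \left(- \frac{1}{3066}\right) - - \frac{76}{24257}\right) = 4 + \left(- \frac{5855}{1533} + \frac{76}{24257}\right) = 4 - \frac{141908227}{37185981} = \frac{6835697}{37185981} \approx 0.18382$)
$\frac{-9546 + 10972}{C{\left(183,70 \right)} + K} = \frac{-9546 + 10972}{-48 + \frac{6835697}{37185981}} = \frac{1426}{- \frac{1778091391}{37185981}} = 1426 \left(- \frac{37185981}{1778091391}\right) = - \frac{53027208906}{1778091391}$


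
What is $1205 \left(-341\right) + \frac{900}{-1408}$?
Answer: $- \frac{144638785}{352} \approx -4.1091 \cdot 10^{5}$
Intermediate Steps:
$1205 \left(-341\right) + \frac{900}{-1408} = -410905 + 900 \left(- \frac{1}{1408}\right) = -410905 - \frac{225}{352} = - \frac{144638785}{352}$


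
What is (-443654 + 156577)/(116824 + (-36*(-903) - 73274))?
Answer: -287077/76058 ≈ -3.7744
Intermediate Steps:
(-443654 + 156577)/(116824 + (-36*(-903) - 73274)) = -287077/(116824 + (32508 - 73274)) = -287077/(116824 - 40766) = -287077/76058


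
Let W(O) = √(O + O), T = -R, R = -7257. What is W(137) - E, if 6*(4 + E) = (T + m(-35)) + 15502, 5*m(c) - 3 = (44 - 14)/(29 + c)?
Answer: -37891/10 + √274 ≈ -3772.5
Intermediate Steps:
T = 7257 (T = -1*(-7257) = 7257)
m(c) = ⅗ + 6/(29 + c) (m(c) = ⅗ + ((44 - 14)/(29 + c))/5 = ⅗ + (30/(29 + c))/5 = ⅗ + 6/(29 + c))
W(O) = √2*√O (W(O) = √(2*O) = √2*√O)
E = 37891/10 (E = -4 + ((7257 + 3*(39 - 35)/(5*(29 - 35))) + 15502)/6 = -4 + ((7257 + (⅗)*4/(-6)) + 15502)/6 = -4 + ((7257 + (⅗)*(-⅙)*4) + 15502)/6 = -4 + ((7257 - ⅖) + 15502)/6 = -4 + (36283/5 + 15502)/6 = -4 + (⅙)*(113793/5) = -4 + 37931/10 = 37891/10 ≈ 3789.1)
W(137) - E = √2*√137 - 1*37891/10 = √274 - 37891/10 = -37891/10 + √274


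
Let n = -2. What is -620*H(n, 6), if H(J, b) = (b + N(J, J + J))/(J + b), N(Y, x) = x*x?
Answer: -3410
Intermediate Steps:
N(Y, x) = x**2
H(J, b) = (b + 4*J**2)/(J + b) (H(J, b) = (b + (J + J)**2)/(J + b) = (b + (2*J)**2)/(J + b) = (b + 4*J**2)/(J + b))
-620*H(n, 6) = -620*(6 + 4*(-2)**2)/(-2 + 6) = -620*(6 + 4*4)/4 = -155*(6 + 16) = -155*22 = -620*11/2 = -3410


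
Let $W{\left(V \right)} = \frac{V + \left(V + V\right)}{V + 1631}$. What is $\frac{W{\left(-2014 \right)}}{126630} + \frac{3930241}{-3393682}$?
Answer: $- \frac{31765565567041}{27431861247630} \approx -1.158$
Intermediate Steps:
$W{\left(V \right)} = \frac{3 V}{1631 + V}$ ($W{\left(V \right)} = \frac{V + 2 V}{1631 + V} = \frac{3 V}{1631 + V}$)
$\frac{W{\left(-2014 \right)}}{126630} + \frac{3930241}{-3393682} = \frac{3 \left(-2014\right) \frac{1}{1631 - 2014}}{126630} + \frac{3930241}{-3393682} = 3 \left(-2014\right) \frac{1}{-383} \cdot \frac{1}{126630} + 3930241 \left(- \frac{1}{3393682}\right) = 3 \left(-2014\right) \left(- \frac{1}{383}\right) \frac{1}{126630} - \frac{3930241}{3393682} = \frac{6042}{383} \cdot \frac{1}{126630} - \frac{3930241}{3393682} = \frac{1007}{8083215} - \frac{3930241}{3393682} = - \frac{31765565567041}{27431861247630}$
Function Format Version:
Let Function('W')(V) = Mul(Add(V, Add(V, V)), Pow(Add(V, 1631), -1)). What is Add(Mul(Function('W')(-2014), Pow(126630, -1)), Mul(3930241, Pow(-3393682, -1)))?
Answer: Rational(-31765565567041, 27431861247630) ≈ -1.1580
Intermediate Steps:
Function('W')(V) = Mul(3, V, Pow(Add(1631, V), -1)) (Function('W')(V) = Mul(Add(V, Mul(2, V)), Pow(Add(1631, V), -1)) = Mul(Mul(3, V), Pow(Add(1631, V), -1)) = Mul(3, V, Pow(Add(1631, V), -1)))
Add(Mul(Function('W')(-2014), Pow(126630, -1)), Mul(3930241, Pow(-3393682, -1))) = Add(Mul(Mul(3, -2014, Pow(Add(1631, -2014), -1)), Pow(126630, -1)), Mul(3930241, Pow(-3393682, -1))) = Add(Mul(Mul(3, -2014, Pow(-383, -1)), Rational(1, 126630)), Mul(3930241, Rational(-1, 3393682))) = Add(Mul(Mul(3, -2014, Rational(-1, 383)), Rational(1, 126630)), Rational(-3930241, 3393682)) = Add(Mul(Rational(6042, 383), Rational(1, 126630)), Rational(-3930241, 3393682)) = Add(Rational(1007, 8083215), Rational(-3930241, 3393682)) = Rational(-31765565567041, 27431861247630)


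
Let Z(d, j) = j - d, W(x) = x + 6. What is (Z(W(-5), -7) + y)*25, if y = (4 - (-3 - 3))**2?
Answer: 2300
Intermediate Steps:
W(x) = 6 + x
y = 100 (y = (4 - 1*(-6))**2 = (4 + 6)**2 = 10**2 = 100)
(Z(W(-5), -7) + y)*25 = ((-7 - (6 - 5)) + 100)*25 = ((-7 - 1*1) + 100)*25 = ((-7 - 1) + 100)*25 = (-8 + 100)*25 = 92*25 = 2300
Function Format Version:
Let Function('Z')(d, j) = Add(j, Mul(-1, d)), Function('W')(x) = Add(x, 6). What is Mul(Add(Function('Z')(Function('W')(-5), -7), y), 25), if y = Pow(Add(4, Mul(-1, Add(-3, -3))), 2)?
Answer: 2300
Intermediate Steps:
Function('W')(x) = Add(6, x)
y = 100 (y = Pow(Add(4, Mul(-1, -6)), 2) = Pow(Add(4, 6), 2) = Pow(10, 2) = 100)
Mul(Add(Function('Z')(Function('W')(-5), -7), y), 25) = Mul(Add(Add(-7, Mul(-1, Add(6, -5))), 100), 25) = Mul(Add(Add(-7, Mul(-1, 1)), 100), 25) = Mul(Add(Add(-7, -1), 100), 25) = Mul(Add(-8, 100), 25) = Mul(92, 25) = 2300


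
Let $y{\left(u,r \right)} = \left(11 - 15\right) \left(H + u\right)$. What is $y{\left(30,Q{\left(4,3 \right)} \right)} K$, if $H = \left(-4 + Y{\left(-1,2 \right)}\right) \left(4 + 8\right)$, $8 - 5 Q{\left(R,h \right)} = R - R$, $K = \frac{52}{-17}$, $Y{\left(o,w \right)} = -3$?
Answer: $- \frac{11232}{17} \approx -660.71$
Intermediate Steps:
$K = - \frac{52}{17}$ ($K = 52 \left(- \frac{1}{17}\right) = - \frac{52}{17} \approx -3.0588$)
$Q{\left(R,h \right)} = \frac{8}{5}$ ($Q{\left(R,h \right)} = \frac{8}{5} - \frac{R - R}{5} = \frac{8}{5} - 0 = \frac{8}{5} + 0 = \frac{8}{5}$)
$H = -84$ ($H = \left(-4 - 3\right) \left(4 + 8\right) = \left(-7\right) 12 = -84$)
$y{\left(u,r \right)} = 336 - 4 u$ ($y{\left(u,r \right)} = \left(11 - 15\right) \left(-84 + u\right) = - 4 \left(-84 + u\right) = 336 - 4 u$)
$y{\left(30,Q{\left(4,3 \right)} \right)} K = \left(336 - 120\right) \left(- \frac{52}{17}\right) = 216 \left(- \frac{52}{17}\right) = - \frac{11232}{17}$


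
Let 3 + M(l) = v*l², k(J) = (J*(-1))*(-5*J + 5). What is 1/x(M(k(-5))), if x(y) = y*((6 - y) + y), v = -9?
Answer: -1/1215018 ≈ -8.2303e-7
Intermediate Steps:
k(J) = -J*(5 - 5*J) (k(J) = (-J)*(5 - 5*J) = -J*(5 - 5*J))
M(l) = -3 - 9*l²
x(y) = 6*y (x(y) = y*6 = 6*y)
1/x(M(k(-5))) = 1/(6*(-3 - 9*625*(-1 - 5)²)) = 1/(6*(-3 - 9*(5*(-5)*(-6))²)) = 1/(6*(-3 - 9*150²)) = 1/(6*(-3 - 9*22500)) = 1/(6*(-3 - 202500)) = 1/(6*(-202503)) = 1/(-1215018) = -1/1215018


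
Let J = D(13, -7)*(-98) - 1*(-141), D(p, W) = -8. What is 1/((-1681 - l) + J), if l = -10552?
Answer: 1/9796 ≈ 0.00010208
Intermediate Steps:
J = 925 (J = -8*(-98) - 1*(-141) = 784 + 141 = 925)
1/((-1681 - l) + J) = 1/((-1681 - 1*(-10552)) + 925) = 1/((-1681 + 10552) + 925) = 1/(8871 + 925) = 1/9796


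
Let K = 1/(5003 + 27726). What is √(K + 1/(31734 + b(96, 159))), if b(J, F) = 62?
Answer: 5*√671480241001/520325642 ≈ 0.0078743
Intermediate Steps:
K = 1/32729 ≈ 3.0554e-5
√(K + 1/(31734 + b(96, 159))) = √(1/32729 + 1/(31734 + 62)) = √(1/32729 + 1/31796) = √(64525/1040651284) = 5*√671480241001/520325642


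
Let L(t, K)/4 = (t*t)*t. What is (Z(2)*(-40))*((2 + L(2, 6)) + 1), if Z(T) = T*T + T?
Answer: -8400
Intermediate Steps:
Z(T) = T + T**2 (Z(T) = T**2 + T = T + T**2)
L(t, K) = 4*t**3 (L(t, K) = 4*((t*t)*t) = 4*(t**2*t) = 4*t**3)
(Z(2)*(-40))*((2 + L(2, 6)) + 1) = ((2*(1 + 2))*(-40))*((2 + 4*2**3) + 1) = ((2*3)*(-40))*((2 + 4*8) + 1) = (6*(-40))*((2 + 32) + 1) = -240*(34 + 1) = -240*35 = -8400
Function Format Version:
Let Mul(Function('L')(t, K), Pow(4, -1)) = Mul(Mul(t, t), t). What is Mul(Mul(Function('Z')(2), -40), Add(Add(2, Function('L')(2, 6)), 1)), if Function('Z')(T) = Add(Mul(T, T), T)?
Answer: -8400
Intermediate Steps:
Function('Z')(T) = Add(T, Pow(T, 2)) (Function('Z')(T) = Add(Pow(T, 2), T) = Add(T, Pow(T, 2)))
Function('L')(t, K) = Mul(4, Pow(t, 3)) (Function('L')(t, K) = Mul(4, Mul(Mul(t, t), t)) = Mul(4, Mul(Pow(t, 2), t)) = Mul(4, Pow(t, 3)))
Mul(Mul(Function('Z')(2), -40), Add(Add(2, Function('L')(2, 6)), 1)) = Mul(Mul(Mul(2, Add(1, 2)), -40), Add(Add(2, Mul(4, Pow(2, 3))), 1)) = Mul(Mul(Mul(2, 3), -40), Add(Add(2, Mul(4, 8)), 1)) = Mul(Mul(6, -40), Add(Add(2, 32), 1)) = Mul(-240, Add(34, 1)) = Mul(-240, 35) = -8400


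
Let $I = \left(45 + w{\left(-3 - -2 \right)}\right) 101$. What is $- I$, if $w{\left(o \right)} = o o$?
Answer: $-4646$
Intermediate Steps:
$w{\left(o \right)} = o^{2}$
$I = 4646$ ($I = \left(45 + \left(-3 - -2\right)^{2}\right) 101 = \left(45 + \left(-3 + 2\right)^{2}\right) 101 = \left(45 + \left(-1\right)^{2}\right) 101 = \left(45 + 1\right) 101 = 46 \cdot 101 = 4646$)
$- I = \left(-1\right) 4646 = -4646$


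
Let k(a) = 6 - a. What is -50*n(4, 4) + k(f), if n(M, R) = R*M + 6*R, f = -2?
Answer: -1992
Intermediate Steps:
n(M, R) = 6*R + M*R (n(M, R) = M*R + 6*R = 6*R + M*R)
-50*n(4, 4) + k(f) = -200*(6 + 4) + (6 - 1*(-2)) = -200*10 + (6 + 2) = -50*40 + 8 = -2000 + 8 = -1992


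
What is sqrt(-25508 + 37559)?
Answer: 3*sqrt(1339) ≈ 109.78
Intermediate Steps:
sqrt(-25508 + 37559) = sqrt(12051) = 3*sqrt(1339)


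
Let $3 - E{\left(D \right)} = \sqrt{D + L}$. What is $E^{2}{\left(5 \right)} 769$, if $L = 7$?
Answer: $16149 - 9228 \sqrt{3} \approx 165.64$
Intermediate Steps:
$E{\left(D \right)} = 3 - \sqrt{7 + D}$ ($E{\left(D \right)} = 3 - \sqrt{D + 7} = 3 - \sqrt{7 + D}$)
$E^{2}{\left(5 \right)} 769 = \left(3 - \sqrt{7 + 5}\right)^{2} \cdot 769 = \left(3 - \sqrt{12}\right)^{2} \cdot 769 = \left(3 - 2 \sqrt{3}\right)^{2} \cdot 769 = 769 \left(3 - 2 \sqrt{3}\right)^{2}$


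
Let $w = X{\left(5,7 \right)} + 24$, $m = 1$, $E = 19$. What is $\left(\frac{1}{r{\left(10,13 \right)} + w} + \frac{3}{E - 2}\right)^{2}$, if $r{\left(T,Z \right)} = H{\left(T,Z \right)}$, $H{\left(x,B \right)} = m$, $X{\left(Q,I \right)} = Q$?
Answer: $\frac{11449}{260100} \approx 0.044018$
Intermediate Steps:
$H{\left(x,B \right)} = 1$
$w = 29$ ($w = 5 + 24 = 29$)
$r{\left(T,Z \right)} = 1$
$\left(\frac{1}{r{\left(10,13 \right)} + w} + \frac{3}{E - 2}\right)^{2} = \left(\frac{1}{1 + 29} + \frac{3}{19 - 2}\right)^{2} = \left(\frac{1}{30} + \frac{3}{17}\right)^{2} = \left(\frac{107}{510}\right)^{2} = \frac{11449}{260100}$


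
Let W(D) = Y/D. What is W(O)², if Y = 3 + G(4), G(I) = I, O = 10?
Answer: 49/100 ≈ 0.49000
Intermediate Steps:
Y = 7 (Y = 3 + 4 = 7)
W(D) = 7/D
W(O)² = (7/10)² = 49/100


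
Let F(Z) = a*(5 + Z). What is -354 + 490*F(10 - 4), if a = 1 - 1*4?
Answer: -16524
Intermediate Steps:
a = -3 (a = 1 - 4 = -3)
F(Z) = -15 - 3*Z (F(Z) = -3*(5 + Z) = -15 - 3*Z)
-354 + 490*F(10 - 4) = -354 + 490*(-15 - 3*(10 - 4)) = -354 + 490*(-15 - 3*6) = -354 + 490*(-15 - 18) = -354 + 490*(-33) = -354 - 16170 = -16524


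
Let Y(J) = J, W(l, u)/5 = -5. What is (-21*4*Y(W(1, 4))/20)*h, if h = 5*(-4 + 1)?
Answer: -1575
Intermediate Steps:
W(l, u) = -25 (W(l, u) = 5*(-5) = -25)
h = -15 (h = 5*(-3) = -15)
(-21*4*Y(W(1, 4))/20)*h = -21*4*(-25)/20*(-15) = -(-2100)/20*(-15) = -21*(-5)*(-15) = 105*(-15) = -1575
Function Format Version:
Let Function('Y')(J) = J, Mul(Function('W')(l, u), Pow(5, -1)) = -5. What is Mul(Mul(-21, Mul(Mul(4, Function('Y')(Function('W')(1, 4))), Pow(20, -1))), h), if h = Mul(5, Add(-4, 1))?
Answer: -1575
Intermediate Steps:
Function('W')(l, u) = -25 (Function('W')(l, u) = Mul(5, -5) = -25)
h = -15 (h = Mul(5, -3) = -15)
Mul(Mul(-21, Mul(Mul(4, Function('Y')(Function('W')(1, 4))), Pow(20, -1))), h) = Mul(Mul(-21, Mul(Mul(4, -25), Pow(20, -1))), -15) = Mul(Mul(-21, Mul(-100, Rational(1, 20))), -15) = Mul(Mul(-21, -5), -15) = Mul(105, -15) = -1575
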